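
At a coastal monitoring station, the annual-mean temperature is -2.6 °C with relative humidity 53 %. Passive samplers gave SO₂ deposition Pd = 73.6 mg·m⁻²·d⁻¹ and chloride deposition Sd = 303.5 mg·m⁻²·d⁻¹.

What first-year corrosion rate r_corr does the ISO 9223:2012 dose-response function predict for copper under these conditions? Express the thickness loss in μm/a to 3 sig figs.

copper: T≤10 °C ⇒ hinge +0.126·(-2.6−10) = -1.5876
  Pd branch = 0.0053·Pd^0.26·e^(0.059·RH+f) = 0.07555 μm/a
  Sd branch = 0.01025·Sd^0.27·e^(0.036·RH+0.049·T) = 0.2846 μm/a
  sum: 0.07555 + 0.2846 → r_corr = 0.3601 μm/a

r_corr = 0.360 μm/a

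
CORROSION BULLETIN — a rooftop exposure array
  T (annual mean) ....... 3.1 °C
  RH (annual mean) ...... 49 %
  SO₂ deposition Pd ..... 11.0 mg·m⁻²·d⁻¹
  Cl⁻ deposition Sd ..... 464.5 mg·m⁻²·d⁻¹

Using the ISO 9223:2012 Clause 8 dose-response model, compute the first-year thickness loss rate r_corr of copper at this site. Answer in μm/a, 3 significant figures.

r_corr = 0.440 μm/a

copper: T≤10 °C ⇒ hinge +0.126·(3.1−10) = -0.8694
  sulphur-dioxide contribution → 0.07465 μm/a
  chloride contribution → 0.3655 μm/a
  ⇒ r_corr(copper) = 0.4401 μm/a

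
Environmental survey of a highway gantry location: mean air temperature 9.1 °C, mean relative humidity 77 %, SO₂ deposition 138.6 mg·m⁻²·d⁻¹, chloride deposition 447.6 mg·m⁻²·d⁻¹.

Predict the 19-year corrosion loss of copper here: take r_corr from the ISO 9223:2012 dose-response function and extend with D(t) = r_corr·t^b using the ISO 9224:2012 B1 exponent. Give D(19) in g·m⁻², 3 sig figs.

D(19) = 187 g·m⁻²

copper: T≤10 °C ⇒ hinge +0.126·(9.1−10) = -0.1134
  Pd branch = 0.0053·Pd^0.26·e^(0.059·RH+f) = 1.603 μm/a
  Sd branch = 0.01025·Sd^0.27·e^(0.036·RH+0.049·T) = 1.33 μm/a
  r_corr = 1.603 + 1.33 = 2.933 μm/a
ISO 9224: D(t) = r_corr · t^b with b = 0.667 (copper, B1)
  D(19) = 2.933 × 19^0.667 = 2.933 × 7.127 = 20.91 μm
  Mass loss = 20.91 μm × 8.96 g/cm³ = 187.3 g·m⁻²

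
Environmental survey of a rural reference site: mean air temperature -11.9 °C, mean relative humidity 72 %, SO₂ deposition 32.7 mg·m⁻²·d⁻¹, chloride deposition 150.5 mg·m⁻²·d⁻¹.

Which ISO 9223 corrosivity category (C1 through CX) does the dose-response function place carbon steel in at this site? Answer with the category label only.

C2

carbon steel: temperature factor f = +0.150·(-21.9) = -3.2850
  sulphur-dioxide contribution → 1.715 μm/a
  chloride contribution → 15.27 μm/a
  total first-year rate 16.98 μm/a
ISO 9223 Table 2 (carbon steel): 1.3 < 17 ≤ 25 μm/a ⇒ C2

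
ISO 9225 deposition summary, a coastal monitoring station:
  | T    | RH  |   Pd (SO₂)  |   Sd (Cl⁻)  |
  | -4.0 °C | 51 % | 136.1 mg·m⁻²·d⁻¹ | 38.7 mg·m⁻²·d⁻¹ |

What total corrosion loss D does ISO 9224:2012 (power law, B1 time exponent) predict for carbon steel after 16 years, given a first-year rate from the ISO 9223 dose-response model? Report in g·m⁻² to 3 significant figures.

carbon steel: T≤10 °C ⇒ hinge +0.150·(-4.0−10) = -2.1000
  Pd branch = 1.77·Pd^0.52·e^(0.02·RH+f) = 7.736 μm/a
  Sd branch = 0.102·Sd^0.62·e^(0.033·RH+0.04·T) = 4.512 μm/a
  sum: 7.736 + 4.512 → r_corr = 12.25 μm/a
Long-term exponent b (ISO 9224 Table 2, B1) = 0.523
  D(16) = 12.25 × 16^0.523 = 12.25 × 4.263 = 52.22 μm
  Mass loss = 52.22 μm × 7.85 g/cm³ = 409.9 g·m⁻²

D(16) = 410 g·m⁻²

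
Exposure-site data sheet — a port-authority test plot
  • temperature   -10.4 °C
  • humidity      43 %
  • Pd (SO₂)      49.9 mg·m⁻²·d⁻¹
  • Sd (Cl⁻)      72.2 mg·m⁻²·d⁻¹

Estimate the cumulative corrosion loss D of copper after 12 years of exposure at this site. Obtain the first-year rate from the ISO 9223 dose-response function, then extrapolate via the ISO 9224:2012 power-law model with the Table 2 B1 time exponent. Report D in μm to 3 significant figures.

D(12) = 0.557 μm

copper: T≤10 °C ⇒ hinge +0.126·(-10.4−10) = -2.5704
  Pd branch = 0.0053·Pd^0.26·e^(0.059·RH+f) = 0.01417 μm/a
  Sd branch = 0.01025·Sd^0.27·e^(0.036·RH+0.049·T) = 0.09194 μm/a
  sum: 0.01417 + 0.09194 → r_corr = 0.1061 μm/a
Power-law: D(12) = r_corr · 12^0.667
  D(12) = 0.1061 × 12^0.667 = 0.1061 × 5.246 = 0.5566 μm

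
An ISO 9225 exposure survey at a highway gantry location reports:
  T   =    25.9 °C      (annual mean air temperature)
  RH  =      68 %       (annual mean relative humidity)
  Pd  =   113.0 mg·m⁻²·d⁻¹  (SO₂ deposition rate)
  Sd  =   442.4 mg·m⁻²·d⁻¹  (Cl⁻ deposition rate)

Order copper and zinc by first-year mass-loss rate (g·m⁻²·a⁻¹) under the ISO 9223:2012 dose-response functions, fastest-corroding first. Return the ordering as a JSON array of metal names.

["zinc", "copper"]

copper: temperature factor f = -0.080·(15.9) = -1.2720
  SO₂ term: 0.0053·113.0^0.26·exp(0.059·68-1.2720) = 0.2806
  Cl⁻ term: 0.01025·442.4^0.27·exp(0.036·68+0.049·25.9) = 2.185
  r_corr = 0.2806 + 2.185 = 2.465 μm/a
  mass loss = 2.465 μm/a × 8.96 g/cm³ = 22.09 g·m⁻²·a⁻¹
zinc: f(T) = -0.071·(T−10) [T>10 °C] = -1.1289
  SO₂ term: 0.0129·113.0^0.44·exp(0.046·68-1.1289) = 0.7623
  Sd branch = 0.0175·Sd^0.57·e^(0.008·RH+0.085·T) = 8.78 μm/a
  r_corr = 0.7623 + 8.78 = 9.543 μm/a
  mass loss = 9.543 μm/a × 7.14 g/cm³ = 68.13 g·m⁻²·a⁻¹
Ordering by g·m⁻²·a⁻¹: zinc (68.1) > copper (22.1)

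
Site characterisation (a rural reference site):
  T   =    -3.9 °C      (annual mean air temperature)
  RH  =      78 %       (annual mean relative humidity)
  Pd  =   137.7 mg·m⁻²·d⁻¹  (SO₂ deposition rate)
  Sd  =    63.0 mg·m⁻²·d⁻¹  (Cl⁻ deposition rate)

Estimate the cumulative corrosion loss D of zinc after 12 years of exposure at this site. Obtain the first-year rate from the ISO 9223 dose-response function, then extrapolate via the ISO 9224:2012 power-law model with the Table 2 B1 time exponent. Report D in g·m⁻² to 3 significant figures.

zinc: temperature factor f = +0.038·(-13.9) = -0.5282
  Pd branch = 0.0129·Pd^0.44·e^(0.046·RH+f) = 2.402 μm/a
  Sd branch = 0.0175·Sd^0.57·e^(0.008·RH+0.085·T) = 0.2487 μm/a
  r_corr = 2.402 + 0.2487 = 2.651 μm/a
Long-term exponent b (ISO 9224 Table 2, B1) = 0.813
  D(12) = 2.651 × 12^0.813 = 2.651 × 7.54 = 19.99 μm
  Mass loss = 19.99 μm × 7.14 g/cm³ = 142.7 g·m⁻²

D(12) = 143 g·m⁻²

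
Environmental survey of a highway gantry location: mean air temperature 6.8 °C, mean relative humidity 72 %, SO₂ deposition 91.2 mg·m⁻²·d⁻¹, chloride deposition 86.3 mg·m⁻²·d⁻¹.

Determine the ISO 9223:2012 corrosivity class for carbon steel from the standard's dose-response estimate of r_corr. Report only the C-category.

C4

carbon steel: f(T) = +0.150·(T−10) [T≤10 °C] = -0.4800
  sulphur-dioxide contribution → 48.32 μm/a
  chloride contribution → 22.85 μm/a
  total first-year rate 71.17 μm/a
Category bounds: 50…80 μm/a bracket r_corr ⇒ C4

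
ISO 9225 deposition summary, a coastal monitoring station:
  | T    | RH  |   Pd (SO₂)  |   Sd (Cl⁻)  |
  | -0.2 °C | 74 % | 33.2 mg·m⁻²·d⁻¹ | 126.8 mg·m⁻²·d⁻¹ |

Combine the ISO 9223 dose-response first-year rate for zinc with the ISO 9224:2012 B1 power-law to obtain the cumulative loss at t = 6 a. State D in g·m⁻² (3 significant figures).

zinc: T≤10 °C ⇒ hinge +0.038·(-0.2−10) = -0.3876
  sulphur-dioxide contribution → 1.23 μm/a
  chloride contribution → 0.4915 μm/a
  total first-year rate 1.721 μm/a
Power-law: D(6) = r_corr · 6^0.813
  D(6) = 1.721 × 6^0.813 = 1.721 × 4.292 = 7.388 μm
  Mass loss = 7.388 μm × 7.14 g/cm³ = 52.75 g·m⁻²

D(6) = 52.8 g·m⁻²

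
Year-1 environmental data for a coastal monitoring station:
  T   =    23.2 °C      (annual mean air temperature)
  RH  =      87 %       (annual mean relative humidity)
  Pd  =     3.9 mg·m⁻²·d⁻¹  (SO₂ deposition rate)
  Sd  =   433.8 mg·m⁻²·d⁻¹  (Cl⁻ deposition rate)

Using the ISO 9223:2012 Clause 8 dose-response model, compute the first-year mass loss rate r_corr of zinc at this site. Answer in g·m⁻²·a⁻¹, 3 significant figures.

r_corr = 61.0 g·m⁻²·a⁻¹

zinc: T>10 °C ⇒ hinge -0.071·(23.2−10) = -0.9372
  Pd branch = 0.0129·Pd^0.44·e^(0.046·RH+f) = 0.5031 μm/a
  Sd branch = 0.0175·Sd^0.57·e^(0.008·RH+0.085·T) = 8.035 μm/a
  r_corr = 0.5031 + 8.035 = 8.538 μm/a
Convert to mass loss: 8.538 μm/a × 7.14 g/cm³ = 60.96 g·m⁻²·a⁻¹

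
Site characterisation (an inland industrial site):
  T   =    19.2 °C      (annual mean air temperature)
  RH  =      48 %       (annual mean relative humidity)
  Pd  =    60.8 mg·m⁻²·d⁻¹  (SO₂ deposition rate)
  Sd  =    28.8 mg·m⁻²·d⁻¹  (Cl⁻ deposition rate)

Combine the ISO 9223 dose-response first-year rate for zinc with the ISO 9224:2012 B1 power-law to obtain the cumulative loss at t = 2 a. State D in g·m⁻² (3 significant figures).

D(2) = 15.9 g·m⁻²

zinc: f(T) = -0.071·(T−10) [T>10 °C] = -0.6532
  Pd branch = 0.0129·Pd^0.44·e^(0.046·RH+f) = 0.3722 μm/a
  Sd branch = 0.0175·Sd^0.57·e^(0.008·RH+0.085·T) = 0.8921 μm/a
  sum: 0.3722 + 0.8921 → r_corr = 1.264 μm/a
ISO 9224: D(t) = r_corr · t^b with b = 0.813 (zinc, B1)
  D(2) = 1.264 × 2^0.813 = 1.264 × 1.757 = 2.221 μm
  Mass loss = 2.221 μm × 7.14 g/cm³ = 15.86 g·m⁻²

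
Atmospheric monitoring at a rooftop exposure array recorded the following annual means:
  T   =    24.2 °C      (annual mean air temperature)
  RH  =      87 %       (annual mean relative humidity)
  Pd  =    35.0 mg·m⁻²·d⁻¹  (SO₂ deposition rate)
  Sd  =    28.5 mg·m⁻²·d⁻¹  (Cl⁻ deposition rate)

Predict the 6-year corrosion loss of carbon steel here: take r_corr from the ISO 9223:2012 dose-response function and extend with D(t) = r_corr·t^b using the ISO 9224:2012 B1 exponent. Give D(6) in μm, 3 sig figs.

D(6) = 173 μm

carbon steel: temperature factor f = -0.054·(14.2) = -0.7668
  Pd branch = 1.77·Pd^0.52·e^(0.02·RH+f) = 29.75 μm/a
  Sd branch = 0.102·Sd^0.62·e^(0.033·RH+0.04·T) = 37.83 μm/a
  sum: 29.75 + 37.83 → r_corr = 67.59 μm/a
Long-term exponent b (ISO 9224 Table 2, B1) = 0.523
  D(6) = 67.59 × 6^0.523 = 67.59 × 2.553 = 172.5 μm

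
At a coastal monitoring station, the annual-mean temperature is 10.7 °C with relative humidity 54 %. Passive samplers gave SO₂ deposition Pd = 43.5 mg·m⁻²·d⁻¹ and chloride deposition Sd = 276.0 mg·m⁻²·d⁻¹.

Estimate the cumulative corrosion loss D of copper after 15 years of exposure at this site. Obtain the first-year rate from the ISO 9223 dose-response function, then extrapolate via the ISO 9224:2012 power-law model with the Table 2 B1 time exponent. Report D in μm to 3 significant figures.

D(15) = 5.33 μm

copper: f(T) = -0.080·(T−10) [T>10 °C] = -0.0560
  Pd branch = 0.0053·Pd^0.26·e^(0.059·RH+f) = 0.3233 μm/a
  Sd branch = 0.01025·Sd^0.27·e^(0.036·RH+0.049·T) = 0.5517 μm/a
  r_corr = 0.3233 + 0.5517 = 0.8751 μm/a
ISO 9224: D(t) = r_corr · t^b with b = 0.667 (copper, B1)
  D(15) = 0.8751 × 15^0.667 = 0.8751 × 6.088 = 5.327 μm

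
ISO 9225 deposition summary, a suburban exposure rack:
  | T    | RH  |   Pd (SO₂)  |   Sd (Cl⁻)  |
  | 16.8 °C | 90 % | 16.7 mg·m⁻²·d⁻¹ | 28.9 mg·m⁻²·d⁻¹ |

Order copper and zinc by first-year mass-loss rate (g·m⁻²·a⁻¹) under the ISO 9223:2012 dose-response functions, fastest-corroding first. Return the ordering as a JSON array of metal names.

copper: temperature factor f = -0.080·(6.8) = -0.5440
  SO₂ term: 0.0053·16.7^0.26·exp(0.059·90-0.5440) = 1.294
  Sd branch = 0.01025·Sd^0.27·e^(0.036·RH+0.049·T) = 1.478 μm/a
  sum: 1.294 + 1.478 → r_corr = 2.773 μm/a
  mass loss = 2.773 μm/a × 8.96 g/cm³ = 24.84 g·m⁻²·a⁻¹
zinc: f(T) = -0.071·(T−10) [T>10 °C] = -0.4828
  Pd branch = 0.0129·Pd^0.44·e^(0.046·RH+f) = 1.725 μm/a
  Sd branch = 0.0175·Sd^0.57·e^(0.008·RH+0.085·T) = 1.02 μm/a
  sum: 1.725 + 1.02 → r_corr = 2.745 μm/a
  mass loss = 2.745 μm/a × 7.14 g/cm³ = 19.6 g·m⁻²·a⁻¹
Ordering by g·m⁻²·a⁻¹: copper (24.8) > zinc (19.6)

["copper", "zinc"]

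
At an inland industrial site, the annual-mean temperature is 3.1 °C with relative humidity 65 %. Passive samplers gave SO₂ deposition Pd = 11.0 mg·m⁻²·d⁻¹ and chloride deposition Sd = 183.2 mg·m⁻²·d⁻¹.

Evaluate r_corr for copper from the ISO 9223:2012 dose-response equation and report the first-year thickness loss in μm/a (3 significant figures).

copper: T≤10 °C ⇒ hinge +0.126·(3.1−10) = -0.8694
  SO₂ term: 0.0053·11.0^0.26·exp(0.059·65-0.8694) = 0.1919
  Sd branch = 0.01025·Sd^0.27·e^(0.036·RH+0.049·T) = 0.5057 μm/a
  sum: 0.1919 + 0.5057 → r_corr = 0.6976 μm/a

r_corr = 0.698 μm/a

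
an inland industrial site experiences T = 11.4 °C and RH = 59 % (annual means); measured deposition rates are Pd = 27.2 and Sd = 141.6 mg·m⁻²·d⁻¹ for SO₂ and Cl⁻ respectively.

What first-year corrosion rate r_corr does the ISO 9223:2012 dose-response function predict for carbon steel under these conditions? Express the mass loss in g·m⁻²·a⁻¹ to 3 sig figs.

r_corr = 424 g·m⁻²·a⁻¹

carbon steel: temperature factor f = -0.054·(1.4) = -0.0756
  Pd branch = 1.77·Pd^0.52·e^(0.02·RH+f) = 29.76 μm/a
  Cl⁻ term: 0.102·141.6^0.62·exp(0.033·59+0.04·11.4) = 24.31
  sum: 29.76 + 24.31 → r_corr = 54.07 μm/a
Convert to mass loss: 54.07 μm/a × 7.85 g/cm³ = 424.5 g·m⁻²·a⁻¹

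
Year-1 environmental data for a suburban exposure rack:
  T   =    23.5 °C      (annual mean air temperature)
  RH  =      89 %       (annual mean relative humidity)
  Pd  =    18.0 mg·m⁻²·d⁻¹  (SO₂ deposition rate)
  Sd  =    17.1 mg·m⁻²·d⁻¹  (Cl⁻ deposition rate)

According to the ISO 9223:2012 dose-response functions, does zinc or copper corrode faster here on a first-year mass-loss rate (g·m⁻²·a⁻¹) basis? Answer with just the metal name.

zinc: T>10 °C ⇒ hinge -0.071·(23.5−10) = -0.9585
  SO₂ term: 0.0129·18.0^0.44·exp(0.046·89-0.9585) = 1.058
  Sd branch = 0.0175·Sd^0.57·e^(0.008·RH+0.085·T) = 1.326 μm/a
  r_corr = 1.058 + 1.326 = 2.384 μm/a
  mass loss = 2.384 μm/a × 7.14 g/cm³ = 17.02 g·m⁻²·a⁻¹
copper: temperature factor f = -0.080·(13.5) = -1.0800
  Pd branch = 0.0053·Pd^0.26·e^(0.059·RH+f) = 0.7279 μm/a
  Cl⁻ term: 0.01025·17.1^0.27·exp(0.036·89+0.049·23.5) = 1.719
  sum: 0.7279 + 1.719 → r_corr = 2.447 μm/a
  mass loss = 2.447 μm/a × 8.96 g/cm³ = 21.92 g·m⁻²·a⁻¹
Ordering by g·m⁻²·a⁻¹: copper (21.9) > zinc (17)

copper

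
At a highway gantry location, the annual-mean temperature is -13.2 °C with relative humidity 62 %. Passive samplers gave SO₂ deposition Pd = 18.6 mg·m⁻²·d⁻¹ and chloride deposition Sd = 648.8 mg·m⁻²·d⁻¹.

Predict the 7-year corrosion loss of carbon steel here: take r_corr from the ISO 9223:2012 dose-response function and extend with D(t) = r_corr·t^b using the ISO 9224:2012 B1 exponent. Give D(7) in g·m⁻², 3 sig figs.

carbon steel: f(T) = +0.150·(T−10) [T≤10 °C] = -3.4800
  Pd branch = 1.77·Pd^0.52·e^(0.02·RH+f) = 0.8616 μm/a
  Sd branch = 0.102·Sd^0.62·e^(0.033·RH+0.04·T) = 25.79 μm/a
  sum: 0.8616 + 25.79 → r_corr = 26.65 μm/a
Long-term exponent b (ISO 9224 Table 2, B1) = 0.523
  D(7) = 26.65 × 7^0.523 = 26.65 × 2.767 = 73.73 μm
  Mass loss = 73.73 μm × 7.85 g/cm³ = 578.8 g·m⁻²

D(7) = 579 g·m⁻²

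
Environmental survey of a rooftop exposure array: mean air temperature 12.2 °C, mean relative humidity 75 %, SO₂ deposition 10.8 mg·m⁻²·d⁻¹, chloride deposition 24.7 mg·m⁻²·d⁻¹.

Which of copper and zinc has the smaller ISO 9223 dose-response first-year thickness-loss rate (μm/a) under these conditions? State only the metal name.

copper: T>10 °C ⇒ hinge -0.080·(12.2−10) = -0.1760
  SO₂ term: 0.0053·10.8^0.26·exp(0.059·75-0.1760) = 0.6891
  Cl⁻ term: 0.01025·24.7^0.27·exp(0.036·75+0.049·12.2) = 0.6591
  r_corr = 0.6891 + 0.6591 = 1.348 μm/a
zinc: temperature factor f = -0.071·(2.2) = -0.1562
  Pd branch = 0.0129·Pd^0.44·e^(0.046·RH+f) = 0.9903 μm/a
  Sd branch = 0.0175·Sd^0.57·e^(0.008·RH+0.085·T) = 0.5595 μm/a
  r_corr = 0.9903 + 0.5595 = 1.55 μm/a
Ordering by μm/a: zinc (1.55) > copper (1.35)

copper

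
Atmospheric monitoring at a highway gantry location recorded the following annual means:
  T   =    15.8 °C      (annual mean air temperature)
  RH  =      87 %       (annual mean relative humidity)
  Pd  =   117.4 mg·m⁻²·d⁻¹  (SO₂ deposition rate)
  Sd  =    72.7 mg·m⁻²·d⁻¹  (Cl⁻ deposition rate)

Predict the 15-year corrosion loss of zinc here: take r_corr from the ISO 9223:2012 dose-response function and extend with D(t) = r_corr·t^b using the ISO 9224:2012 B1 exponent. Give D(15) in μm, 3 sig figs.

D(15) = 48.4 μm

zinc: f(T) = -0.071·(T−10) [T>10 °C] = -0.4118
  sulphur-dioxide contribution → 3.806 μm/a
  chloride contribution → 1.548 μm/a
  ⇒ r_corr(zinc) = 5.353 μm/a
Power-law: D(15) = r_corr · 15^0.813
  D(15) = 5.353 × 15^0.813 = 5.353 × 9.04 = 48.39 μm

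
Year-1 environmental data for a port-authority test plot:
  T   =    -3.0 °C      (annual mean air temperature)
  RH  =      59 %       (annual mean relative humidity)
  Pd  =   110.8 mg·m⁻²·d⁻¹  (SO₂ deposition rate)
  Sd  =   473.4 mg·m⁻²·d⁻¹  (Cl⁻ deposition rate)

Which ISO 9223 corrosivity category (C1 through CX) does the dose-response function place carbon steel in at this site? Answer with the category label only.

carbon steel: f(T) = +0.150·(T−10) [T≤10 °C] = -1.9500
  Pd branch = 1.77·Pd^0.52·e^(0.02·RH+f) = 9.478 μm/a
  Cl⁻ term: 0.102·473.4^0.62·exp(0.033·59+0.04·-3.0) = 28.89
  r_corr = 9.478 + 28.89 = 38.36 μm/a
Category bounds: 25…50 μm/a bracket r_corr ⇒ C3

C3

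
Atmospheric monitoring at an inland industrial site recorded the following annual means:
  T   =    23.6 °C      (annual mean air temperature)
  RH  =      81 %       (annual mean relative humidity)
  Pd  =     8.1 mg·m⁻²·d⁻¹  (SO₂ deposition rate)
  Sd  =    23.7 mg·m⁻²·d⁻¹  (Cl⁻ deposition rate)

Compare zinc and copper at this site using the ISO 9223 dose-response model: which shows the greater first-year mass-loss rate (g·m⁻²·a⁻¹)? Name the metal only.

zinc: temperature factor f = -0.071·(13.6) = -0.9656
  SO₂ term: 0.0129·8.1^0.44·exp(0.046·81-0.9656) = 0.5119
  Sd branch = 0.0175·Sd^0.57·e^(0.008·RH+0.085·T) = 1.511 μm/a
  sum: 0.5119 + 1.511 → r_corr = 2.023 μm/a
  mass loss = 2.023 μm/a × 7.14 g/cm³ = 14.44 g·m⁻²·a⁻¹
copper: f(T) = -0.080·(T−10) [T>10 °C] = -1.0880
  SO₂ term: 0.0053·8.1^0.26·exp(0.059·81-1.0880) = 0.366
  Sd branch = 0.01025·Sd^0.27·e^(0.036·RH+0.049·T) = 1.414 μm/a
  r_corr = 0.366 + 1.414 = 1.78 μm/a
  mass loss = 1.78 μm/a × 8.96 g/cm³ = 15.95 g·m⁻²·a⁻¹
Ordering by g·m⁻²·a⁻¹: copper (16) > zinc (14.4)

copper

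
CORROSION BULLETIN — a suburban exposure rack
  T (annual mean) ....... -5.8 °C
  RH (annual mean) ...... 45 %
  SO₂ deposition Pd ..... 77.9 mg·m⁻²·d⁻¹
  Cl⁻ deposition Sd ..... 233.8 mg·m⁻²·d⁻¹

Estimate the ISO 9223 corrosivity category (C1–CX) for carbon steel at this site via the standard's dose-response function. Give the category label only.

carbon steel: T≤10 °C ⇒ hinge +0.150·(-5.8−10) = -2.3700
  SO₂ term: 1.77·77.9^0.52·exp(0.02·45-2.3700) = 3.919
  Sd branch = 0.102·Sd^0.62·e^(0.033·RH+0.04·T) = 10.51 μm/a
  sum: 3.919 + 10.51 → r_corr = 14.43 μm/a
ISO 9223 Table 2 (carbon steel): 1.3 < 14.4 ≤ 25 μm/a ⇒ C2

C2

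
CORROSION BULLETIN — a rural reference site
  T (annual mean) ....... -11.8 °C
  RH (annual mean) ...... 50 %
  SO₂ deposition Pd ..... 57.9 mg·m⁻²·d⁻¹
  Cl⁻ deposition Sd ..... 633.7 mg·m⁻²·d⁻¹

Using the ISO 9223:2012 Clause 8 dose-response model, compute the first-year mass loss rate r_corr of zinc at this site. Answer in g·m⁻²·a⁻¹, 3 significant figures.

zinc: T≤10 °C ⇒ hinge +0.038·(-11.8−10) = -0.8284
  sulphur-dioxide contribution → 0.3352 μm/a
  chloride contribution → 0.3786 μm/a
  total first-year rate 0.7138 μm/a
Convert to mass loss: 0.7138 μm/a × 7.14 g/cm³ = 5.097 g·m⁻²·a⁻¹

r_corr = 5.10 g·m⁻²·a⁻¹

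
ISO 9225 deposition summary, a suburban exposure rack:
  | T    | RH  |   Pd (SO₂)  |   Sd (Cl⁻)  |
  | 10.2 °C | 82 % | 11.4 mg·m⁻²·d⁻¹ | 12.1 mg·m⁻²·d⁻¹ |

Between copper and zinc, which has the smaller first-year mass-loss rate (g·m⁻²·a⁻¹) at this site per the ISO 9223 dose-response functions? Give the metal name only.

zinc

copper: f(T) = -0.080·(T−10) [T>10 °C] = -0.0160
  sulphur-dioxide contribution → 1.239 μm/a
  chloride contribution → 0.6341 μm/a
  total first-year rate 1.874 μm/a
  mass loss = 1.874 μm/a × 8.96 g/cm³ = 16.79 g·m⁻²·a⁻¹
zinc: T>10 °C ⇒ hinge -0.071·(10.2−10) = -0.0142
  sulphur-dioxide contribution → 1.613 μm/a
  chloride contribution → 0.3324 μm/a
  ⇒ r_corr(zinc) = 1.945 μm/a
  mass loss = 1.945 μm/a × 7.14 g/cm³ = 13.89 g·m⁻²·a⁻¹
Ordering by g·m⁻²·a⁻¹: copper (16.8) > zinc (13.9)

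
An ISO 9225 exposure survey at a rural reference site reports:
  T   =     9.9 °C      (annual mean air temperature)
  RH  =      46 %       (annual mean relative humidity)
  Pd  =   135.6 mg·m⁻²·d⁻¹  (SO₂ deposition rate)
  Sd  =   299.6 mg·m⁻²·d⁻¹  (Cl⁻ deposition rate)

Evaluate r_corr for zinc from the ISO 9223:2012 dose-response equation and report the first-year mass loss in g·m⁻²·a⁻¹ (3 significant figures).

zinc: T≤10 °C ⇒ hinge +0.038·(9.9−10) = -0.0038
  SO₂ term: 0.0129·135.6^0.44·exp(0.046·46-0.0038) = 0.9249
  Cl⁻ term: 0.0175·299.6^0.57·exp(0.008·46+0.085·9.9) = 1.513
  r_corr = 0.9249 + 1.513 = 2.438 μm/a
Convert to mass loss: 2.438 μm/a × 7.14 g/cm³ = 17.41 g·m⁻²·a⁻¹

r_corr = 17.4 g·m⁻²·a⁻¹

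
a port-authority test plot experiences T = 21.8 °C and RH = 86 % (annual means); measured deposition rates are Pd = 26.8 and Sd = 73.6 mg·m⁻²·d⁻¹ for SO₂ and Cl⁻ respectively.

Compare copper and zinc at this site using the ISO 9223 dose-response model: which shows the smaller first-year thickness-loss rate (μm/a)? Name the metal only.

copper

copper: f(T) = -0.080·(T−10) [T>10 °C] = -0.9440
  sulphur-dioxide contribution → 0.7749 μm/a
  chloride contribution → 2.105 μm/a
  total first-year rate 2.88 μm/a
zinc: T>10 °C ⇒ hinge -0.071·(21.8−10) = -0.8378
  sulphur-dioxide contribution → 1.239 μm/a
  chloride contribution → 2.575 μm/a
  total first-year rate 3.814 μm/a
Ordering by μm/a: zinc (3.81) > copper (2.88)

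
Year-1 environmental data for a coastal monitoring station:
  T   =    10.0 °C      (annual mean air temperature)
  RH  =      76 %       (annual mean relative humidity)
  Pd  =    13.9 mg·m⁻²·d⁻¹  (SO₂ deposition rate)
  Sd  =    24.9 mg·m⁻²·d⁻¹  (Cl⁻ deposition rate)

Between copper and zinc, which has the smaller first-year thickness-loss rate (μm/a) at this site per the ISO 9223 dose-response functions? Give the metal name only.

copper: temperature factor f = +0.126·(0.0) = +0.0000
  sulphur-dioxide contribution → 0.9308 μm/a
  chloride contribution → 0.6148 μm/a
  ⇒ r_corr(copper) = 1.546 μm/a
zinc: T≤10 °C ⇒ hinge +0.038·(10.0−10) = +0.0000
  sulphur-dioxide contribution → 1.355 μm/a
  chloride contribution → 0.47 μm/a
  ⇒ r_corr(zinc) = 1.825 μm/a
Ordering by μm/a: zinc (1.82) > copper (1.55)

copper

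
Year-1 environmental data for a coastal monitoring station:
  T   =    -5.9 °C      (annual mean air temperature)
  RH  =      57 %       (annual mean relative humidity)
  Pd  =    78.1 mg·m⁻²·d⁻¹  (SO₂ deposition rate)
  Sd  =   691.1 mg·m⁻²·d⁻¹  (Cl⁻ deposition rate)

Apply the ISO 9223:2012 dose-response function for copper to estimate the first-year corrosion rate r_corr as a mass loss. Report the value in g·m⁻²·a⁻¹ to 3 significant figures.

r_corr = 3.70 g·m⁻²·a⁻¹

copper: temperature factor f = +0.126·(-15.9) = -2.0034
  sulphur-dioxide contribution → 0.0641 μm/a
  chloride contribution → 0.3492 μm/a
  ⇒ r_corr(copper) = 0.4133 μm/a
Convert to mass loss: 0.4133 μm/a × 8.96 g/cm³ = 3.703 g·m⁻²·a⁻¹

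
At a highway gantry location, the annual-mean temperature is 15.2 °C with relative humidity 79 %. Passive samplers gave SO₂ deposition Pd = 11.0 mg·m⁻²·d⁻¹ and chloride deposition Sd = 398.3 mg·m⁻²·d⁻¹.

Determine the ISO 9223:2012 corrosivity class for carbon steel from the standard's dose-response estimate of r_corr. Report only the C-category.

carbon steel: T>10 °C ⇒ hinge -0.054·(15.2−10) = -0.2808
  SO₂ term: 1.77·11.0^0.52·exp(0.02·79-0.2808) = 22.58
  Cl⁻ term: 0.102·398.3^0.62·exp(0.033·79+0.04·15.2) = 104
  r_corr = 22.58 + 104 = 126.6 μm/a
127 μm/a falls in (80, 200] for carbon steel → category C5

C5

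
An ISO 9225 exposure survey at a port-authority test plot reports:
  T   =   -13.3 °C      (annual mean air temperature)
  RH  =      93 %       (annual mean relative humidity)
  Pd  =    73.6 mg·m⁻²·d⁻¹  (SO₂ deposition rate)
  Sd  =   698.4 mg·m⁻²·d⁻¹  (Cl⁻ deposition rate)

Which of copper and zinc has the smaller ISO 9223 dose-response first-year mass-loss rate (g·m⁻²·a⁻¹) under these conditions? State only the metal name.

copper: temperature factor f = +0.126·(-23.3) = -2.9358
  Pd branch = 0.0053·Pd^0.26·e^(0.059·RH+f) = 0.2078 μm/a
  Sd branch = 0.01025·Sd^0.27·e^(0.036·RH+0.049·T) = 0.8905 μm/a
  r_corr = 0.2078 + 0.8905 = 1.098 μm/a
  mass loss = 1.098 μm/a × 8.96 g/cm³ = 9.84 g·m⁻²·a⁻¹
zinc: f(T) = +0.038·(T−10) [T≤10 °C] = -0.8854
  Pd branch = 0.0129·Pd^0.44·e^(0.046·RH+f) = 2.543 μm/a
  Cl⁻ term: 0.0175·698.4^0.57·exp(0.008·93+0.085·-13.3) = 0.497
  r_corr = 2.543 + 0.497 = 3.04 μm/a
  mass loss = 3.04 μm/a × 7.14 g/cm³ = 21.71 g·m⁻²·a⁻¹
Ordering by g·m⁻²·a⁻¹: zinc (21.7) > copper (9.84)

copper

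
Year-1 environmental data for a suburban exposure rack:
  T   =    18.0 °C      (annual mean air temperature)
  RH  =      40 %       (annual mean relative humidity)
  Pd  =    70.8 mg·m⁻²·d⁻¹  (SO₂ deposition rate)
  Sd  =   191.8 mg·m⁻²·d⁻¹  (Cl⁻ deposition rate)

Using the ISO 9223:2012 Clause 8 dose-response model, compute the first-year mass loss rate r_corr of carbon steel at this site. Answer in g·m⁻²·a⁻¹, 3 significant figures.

carbon steel: temperature factor f = -0.054·(8.0) = -0.4320
  SO₂ term: 1.77·70.8^0.52·exp(0.02·40-0.4320) = 23.43
  Sd branch = 0.102·Sd^0.62·e^(0.033·RH+0.04·T) = 20.41 μm/a
  r_corr = 23.43 + 20.41 = 43.85 μm/a
Convert to mass loss: 43.85 μm/a × 7.85 g/cm³ = 344.2 g·m⁻²·a⁻¹

r_corr = 344 g·m⁻²·a⁻¹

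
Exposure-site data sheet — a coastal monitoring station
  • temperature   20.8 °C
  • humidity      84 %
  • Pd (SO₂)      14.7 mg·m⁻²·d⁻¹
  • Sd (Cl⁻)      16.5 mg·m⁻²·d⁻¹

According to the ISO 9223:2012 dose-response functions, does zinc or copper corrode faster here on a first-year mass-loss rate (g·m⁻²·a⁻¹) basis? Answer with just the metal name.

zinc: f(T) = -0.071·(T−10) [T>10 °C] = -0.7668
  sulphur-dioxide contribution → 0.9318 μm/a
  chloride contribution → 0.9924 μm/a
  total first-year rate 1.924 μm/a
  mass loss = 1.924 μm/a × 7.14 g/cm³ = 13.74 g·m⁻²·a⁻¹
copper: temperature factor f = -0.080·(10.8) = -0.8640
  sulphur-dioxide contribution → 0.6381 μm/a
  chloride contribution → 1.246 μm/a
  ⇒ r_corr(copper) = 1.884 μm/a
  mass loss = 1.884 μm/a × 8.96 g/cm³ = 16.88 g·m⁻²·a⁻¹
Ordering by g·m⁻²·a⁻¹: copper (16.9) > zinc (13.7)

copper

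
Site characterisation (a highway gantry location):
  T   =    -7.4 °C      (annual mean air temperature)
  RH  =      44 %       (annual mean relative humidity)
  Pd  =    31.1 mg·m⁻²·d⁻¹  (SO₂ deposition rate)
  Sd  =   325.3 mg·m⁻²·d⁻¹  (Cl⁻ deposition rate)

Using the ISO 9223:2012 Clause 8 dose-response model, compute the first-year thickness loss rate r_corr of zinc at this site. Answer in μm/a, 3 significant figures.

r_corr = 0.587 μm/a

zinc: T≤10 °C ⇒ hinge +0.038·(-7.4−10) = -0.6612
  Pd branch = 0.0129·Pd^0.44·e^(0.046·RH+f) = 0.2287 μm/a
  Sd branch = 0.0175·Sd^0.57·e^(0.008·RH+0.085·T) = 0.3587 μm/a
  sum: 0.2287 + 0.3587 → r_corr = 0.5874 μm/a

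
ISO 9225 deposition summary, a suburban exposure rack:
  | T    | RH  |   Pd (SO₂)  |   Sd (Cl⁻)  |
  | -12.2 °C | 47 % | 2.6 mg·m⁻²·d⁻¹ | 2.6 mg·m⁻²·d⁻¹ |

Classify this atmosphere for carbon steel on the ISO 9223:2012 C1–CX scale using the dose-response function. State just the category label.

C1

carbon steel: f(T) = +0.150·(T−10) [T≤10 °C] = -3.3300
  sulphur-dioxide contribution → 0.2666 μm/a
  chloride contribution → 0.534 μm/a
  total first-year rate 0.8006 μm/a
0.801 μm/a falls in (0, 1.3] for carbon steel → category C1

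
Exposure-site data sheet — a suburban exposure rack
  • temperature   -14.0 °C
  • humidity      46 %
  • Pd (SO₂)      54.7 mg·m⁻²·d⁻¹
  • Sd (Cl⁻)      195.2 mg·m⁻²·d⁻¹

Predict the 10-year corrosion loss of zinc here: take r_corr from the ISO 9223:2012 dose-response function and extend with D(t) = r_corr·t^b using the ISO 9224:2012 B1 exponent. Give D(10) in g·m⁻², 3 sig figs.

zinc: T≤10 °C ⇒ hinge +0.038·(-14.0−10) = -0.9120
  sulphur-dioxide contribution → 0.2501 μm/a
  chloride contribution → 0.1555 μm/a
  ⇒ r_corr(zinc) = 0.4056 μm/a
Long-term exponent b (ISO 9224 Table 2, B1) = 0.813
  D(10) = 0.4056 × 10^0.813 = 0.4056 × 6.501 = 2.637 μm
  Mass loss = 2.637 μm × 7.14 g/cm³ = 18.83 g·m⁻²

D(10) = 18.8 g·m⁻²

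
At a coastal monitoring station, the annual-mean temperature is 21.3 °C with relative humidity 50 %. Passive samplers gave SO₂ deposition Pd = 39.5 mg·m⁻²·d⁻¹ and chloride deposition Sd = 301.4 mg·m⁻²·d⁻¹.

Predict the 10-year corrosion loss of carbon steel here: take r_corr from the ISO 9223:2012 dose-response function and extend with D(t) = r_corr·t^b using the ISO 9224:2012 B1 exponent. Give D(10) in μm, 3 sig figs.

D(10) = 202 μm

carbon steel: temperature factor f = -0.054·(11.3) = -0.6102
  sulphur-dioxide contribution → 17.68 μm/a
  chloride contribution → 42.88 μm/a
  total first-year rate 60.56 μm/a
Long-term exponent b (ISO 9224 Table 2, B1) = 0.523
  D(10) = 60.56 × 10^0.523 = 60.56 × 3.334 = 201.9 μm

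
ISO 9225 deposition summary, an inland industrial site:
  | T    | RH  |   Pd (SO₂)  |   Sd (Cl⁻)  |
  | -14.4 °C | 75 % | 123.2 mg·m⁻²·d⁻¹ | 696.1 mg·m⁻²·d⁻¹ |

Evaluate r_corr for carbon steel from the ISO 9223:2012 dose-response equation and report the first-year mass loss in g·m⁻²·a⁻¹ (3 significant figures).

r_corr = 329 g·m⁻²·a⁻¹

carbon steel: T≤10 °C ⇒ hinge +0.150·(-14.4−10) = -3.6600
  sulphur-dioxide contribution → 2.495 μm/a
  chloride contribution → 39.43 μm/a
  ⇒ r_corr(carbon steel) = 41.92 μm/a
Convert to mass loss: 41.92 μm/a × 7.85 g/cm³ = 329.1 g·m⁻²·a⁻¹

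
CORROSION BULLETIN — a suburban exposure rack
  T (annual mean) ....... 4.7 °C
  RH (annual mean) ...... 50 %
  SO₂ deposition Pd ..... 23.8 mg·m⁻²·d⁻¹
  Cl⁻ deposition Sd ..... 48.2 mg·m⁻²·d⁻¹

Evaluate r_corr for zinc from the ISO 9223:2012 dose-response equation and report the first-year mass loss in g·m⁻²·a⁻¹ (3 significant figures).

r_corr = 5.56 g·m⁻²·a⁻¹

zinc: T≤10 °C ⇒ hinge +0.038·(4.7−10) = -0.2014
  sulphur-dioxide contribution → 0.4243 μm/a
  chloride contribution → 0.3545 μm/a
  total first-year rate 0.7788 μm/a
Convert to mass loss: 0.7788 μm/a × 7.14 g/cm³ = 5.561 g·m⁻²·a⁻¹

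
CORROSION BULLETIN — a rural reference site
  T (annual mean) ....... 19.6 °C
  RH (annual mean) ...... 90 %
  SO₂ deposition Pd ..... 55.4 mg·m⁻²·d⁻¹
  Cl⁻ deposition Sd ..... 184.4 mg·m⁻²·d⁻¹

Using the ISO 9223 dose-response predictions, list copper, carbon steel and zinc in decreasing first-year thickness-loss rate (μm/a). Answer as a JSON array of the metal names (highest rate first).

["carbon steel", "zinc", "copper"]

copper: T>10 °C ⇒ hinge -0.080·(19.6−10) = -0.7680
  sulphur-dioxide contribution → 1.413 μm/a
  chloride contribution → 2.797 μm/a
  ⇒ r_corr(copper) = 4.21 μm/a
carbon steel: f(T) = -0.054·(T−10) [T>10 °C] = -0.5184
  sulphur-dioxide contribution → 51.43 μm/a
  chloride contribution → 110.6 μm/a
  ⇒ r_corr(carbon steel) = 162 μm/a
zinc: temperature factor f = -0.071·(9.6) = -0.6816
  sulphur-dioxide contribution → 2.397 μm/a
  chloride contribution → 3.722 μm/a
  total first-year rate 6.119 μm/a
Ordering by μm/a: carbon steel (162) > zinc (6.12) > copper (4.21)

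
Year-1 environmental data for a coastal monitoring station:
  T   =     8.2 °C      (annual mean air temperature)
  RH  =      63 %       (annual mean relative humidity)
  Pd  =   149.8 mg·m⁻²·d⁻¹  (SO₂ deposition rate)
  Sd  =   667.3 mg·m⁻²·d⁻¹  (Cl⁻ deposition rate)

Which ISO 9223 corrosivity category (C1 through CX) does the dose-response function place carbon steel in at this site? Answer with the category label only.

carbon steel: temperature factor f = +0.150·(-1.8) = -0.2700
  SO₂ term: 1.77·149.8^0.52·exp(0.02·63-0.2700) = 64.45
  Cl⁻ term: 0.102·667.3^0.62·exp(0.033·63+0.04·8.2) = 63.83
  sum: 64.45 + 63.83 → r_corr = 128.3 μm/a
128 μm/a falls in (80, 200] for carbon steel → category C5

C5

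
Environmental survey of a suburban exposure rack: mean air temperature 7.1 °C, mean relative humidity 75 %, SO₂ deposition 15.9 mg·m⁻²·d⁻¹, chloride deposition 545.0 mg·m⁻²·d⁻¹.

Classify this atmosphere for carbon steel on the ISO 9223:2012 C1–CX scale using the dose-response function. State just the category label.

C5

carbon steel: temperature factor f = +0.150·(-2.9) = -0.4350
  sulphur-dioxide contribution → 21.64 μm/a
  chloride contribution → 80.05 μm/a
  ⇒ r_corr(carbon steel) = 101.7 μm/a
Category bounds: 80…200 μm/a bracket r_corr ⇒ C5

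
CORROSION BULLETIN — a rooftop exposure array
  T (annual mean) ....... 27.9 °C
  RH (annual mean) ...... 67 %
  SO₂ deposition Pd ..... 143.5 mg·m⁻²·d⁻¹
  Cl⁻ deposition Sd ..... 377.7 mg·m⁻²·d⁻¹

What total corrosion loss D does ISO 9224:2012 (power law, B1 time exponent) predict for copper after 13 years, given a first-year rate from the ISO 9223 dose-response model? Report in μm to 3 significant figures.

copper: f(T) = -0.080·(T−10) [T>10 °C] = -1.4320
  Pd branch = 0.0053·Pd^0.26·e^(0.059·RH+f) = 0.2398 μm/a
  Cl⁻ term: 0.01025·377.7^0.27·exp(0.036·67+0.049·27.9) = 2.227
  r_corr = 0.2398 + 2.227 = 2.467 μm/a
Long-term exponent b (ISO 9224 Table 2, B1) = 0.667
  D(13) = 2.467 × 13^0.667 = 2.467 × 5.534 = 13.65 μm

D(13) = 13.7 μm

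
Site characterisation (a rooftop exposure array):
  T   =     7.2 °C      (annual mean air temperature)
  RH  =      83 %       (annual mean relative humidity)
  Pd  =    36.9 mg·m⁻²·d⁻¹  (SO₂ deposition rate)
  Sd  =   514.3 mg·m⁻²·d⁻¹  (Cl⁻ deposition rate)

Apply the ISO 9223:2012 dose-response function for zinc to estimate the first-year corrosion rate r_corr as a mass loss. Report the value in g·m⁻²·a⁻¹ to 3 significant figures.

zinc: f(T) = +0.038·(T−10) [T≤10 °C] = -0.1064
  SO₂ term: 0.0129·36.9^0.44·exp(0.046·83-0.1064) = 2.582
  Cl⁻ term: 0.0175·514.3^0.57·exp(0.008·83+0.085·7.2) = 2.201
  r_corr = 2.582 + 2.201 = 4.783 μm/a
Convert to mass loss: 4.783 μm/a × 7.14 g/cm³ = 34.15 g·m⁻²·a⁻¹

r_corr = 34.2 g·m⁻²·a⁻¹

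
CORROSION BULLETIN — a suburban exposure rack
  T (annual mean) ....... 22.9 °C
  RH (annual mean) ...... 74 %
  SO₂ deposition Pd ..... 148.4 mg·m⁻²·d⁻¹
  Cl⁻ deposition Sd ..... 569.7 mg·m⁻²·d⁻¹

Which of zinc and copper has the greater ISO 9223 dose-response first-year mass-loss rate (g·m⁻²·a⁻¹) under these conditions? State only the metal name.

zinc: T>10 °C ⇒ hinge -0.071·(22.9−10) = -0.9159
  sulphur-dioxide contribution → 1.401 μm/a
  chloride contribution → 8.245 μm/a
  total first-year rate 9.647 μm/a
  mass loss = 9.647 μm/a × 7.14 g/cm³ = 68.88 g·m⁻²·a⁻¹
copper: T>10 °C ⇒ hinge -0.080·(22.9−10) = -1.0320
  sulphur-dioxide contribution → 0.5455 μm/a
  chloride contribution → 2.506 μm/a
  ⇒ r_corr(copper) = 3.052 μm/a
  mass loss = 3.052 μm/a × 8.96 g/cm³ = 27.34 g·m⁻²·a⁻¹
Ordering by g·m⁻²·a⁻¹: zinc (68.9) > copper (27.3)

zinc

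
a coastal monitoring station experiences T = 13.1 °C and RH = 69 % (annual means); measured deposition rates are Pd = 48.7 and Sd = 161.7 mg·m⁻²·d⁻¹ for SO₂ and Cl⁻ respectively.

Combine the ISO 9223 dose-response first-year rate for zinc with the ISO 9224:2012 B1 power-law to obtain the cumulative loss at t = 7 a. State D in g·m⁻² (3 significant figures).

zinc: f(T) = -0.071·(T−10) [T>10 °C] = -0.2201
  SO₂ term: 0.0129·48.7^0.44·exp(0.046·69-0.2201) = 1.368
  Cl⁻ term: 0.0175·161.7^0.57·exp(0.008·69+0.085·13.1) = 1.68
  r_corr = 1.368 + 1.68 = 3.048 μm/a
Long-term exponent b (ISO 9224 Table 2, B1) = 0.813
  D(7) = 3.048 × 7^0.813 = 3.048 × 4.865 = 14.83 μm
  Mass loss = 14.83 μm × 7.14 g/cm³ = 105.9 g·m⁻²

D(7) = 106 g·m⁻²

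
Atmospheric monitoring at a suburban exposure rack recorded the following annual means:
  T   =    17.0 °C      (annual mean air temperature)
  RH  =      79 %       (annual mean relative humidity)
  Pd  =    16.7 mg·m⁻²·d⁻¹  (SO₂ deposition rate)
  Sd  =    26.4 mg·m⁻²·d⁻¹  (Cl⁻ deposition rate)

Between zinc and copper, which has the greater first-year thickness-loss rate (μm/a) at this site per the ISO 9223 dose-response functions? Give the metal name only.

zinc: T>10 °C ⇒ hinge -0.071·(17.0−10) = -0.4970
  Pd branch = 0.0129·Pd^0.44·e^(0.046·RH+f) = 1.026 μm/a
  Cl⁻ term: 0.0175·26.4^0.57·exp(0.008·79+0.085·17.0) = 0.9024
  sum: 1.026 + 0.9024 → r_corr = 1.928 μm/a
copper: T>10 °C ⇒ hinge -0.080·(17.0−10) = -0.5600
  SO₂ term: 0.0053·16.7^0.26·exp(0.059·79-0.5600) = 0.6656
  Cl⁻ term: 0.01025·26.4^0.27·exp(0.036·79+0.049·17.0) = 0.9805
  sum: 0.6656 + 0.9805 → r_corr = 1.646 μm/a
Ordering by μm/a: zinc (1.93) > copper (1.65)

zinc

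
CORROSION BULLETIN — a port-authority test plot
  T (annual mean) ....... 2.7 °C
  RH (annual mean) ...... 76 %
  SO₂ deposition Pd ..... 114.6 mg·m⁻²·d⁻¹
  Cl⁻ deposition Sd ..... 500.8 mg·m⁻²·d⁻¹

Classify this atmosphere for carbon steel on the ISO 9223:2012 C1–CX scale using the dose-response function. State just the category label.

carbon steel: T≤10 °C ⇒ hinge +0.150·(2.7−10) = -1.0950
  SO₂ term: 1.77·114.6^0.52·exp(0.02·76-1.0950) = 31.87
  Sd branch = 0.102·Sd^0.62·e^(0.033·RH+0.04·T) = 65.84 μm/a
  r_corr = 31.87 + 65.84 = 97.71 μm/a
Category bounds: 80…200 μm/a bracket r_corr ⇒ C5

C5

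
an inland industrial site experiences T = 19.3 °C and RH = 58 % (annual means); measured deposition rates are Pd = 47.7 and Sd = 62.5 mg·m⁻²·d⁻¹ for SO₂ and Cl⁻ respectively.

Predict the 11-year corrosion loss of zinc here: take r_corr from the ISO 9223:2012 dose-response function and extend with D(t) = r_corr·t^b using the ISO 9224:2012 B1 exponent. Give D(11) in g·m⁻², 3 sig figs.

zinc: f(T) = -0.071·(T−10) [T>10 °C] = -0.6603
  Pd branch = 0.0129·Pd^0.44·e^(0.046·RH+f) = 0.5261 μm/a
  Sd branch = 0.0175·Sd^0.57·e^(0.008·RH+0.085·T) = 1.516 μm/a
  sum: 0.5261 + 1.516 → r_corr = 2.042 μm/a
Long-term exponent b (ISO 9224 Table 2, B1) = 0.813
  D(11) = 2.042 × 11^0.813 = 2.042 × 7.025 = 14.35 μm
  Mass loss = 14.35 μm × 7.14 g/cm³ = 102.4 g·m⁻²

D(11) = 102 g·m⁻²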